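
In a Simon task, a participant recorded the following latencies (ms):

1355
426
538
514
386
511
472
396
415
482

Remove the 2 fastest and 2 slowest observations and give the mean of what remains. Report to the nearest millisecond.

Sorted: 386, 396, 415, 426, 472, 482, 511, 514, 538, 1355
Drop lowest 2 (386, 396) and highest 2 (538, 1355)
Remaining (n=6): Σ = 2820, mean = 2820/6 = 470.000

470 ms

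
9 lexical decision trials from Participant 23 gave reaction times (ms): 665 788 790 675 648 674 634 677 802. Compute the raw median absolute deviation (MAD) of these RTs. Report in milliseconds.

27 ms

Sorted: 634, 648, 665, 674, 675, 677, 788, 790, 802 → median = 675
|x − 675|: 10, 113, 115, 0, 27, 1, 41, 2, 127
Sorted deviations: 0, 1, 2, 10, 27, 41, 113, 115, 127 → MAD = 27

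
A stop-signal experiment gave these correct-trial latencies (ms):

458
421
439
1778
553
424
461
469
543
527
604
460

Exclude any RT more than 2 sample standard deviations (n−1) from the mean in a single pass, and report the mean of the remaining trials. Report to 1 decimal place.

487.2 ms

n = 12, ΣRT = 7137, M = 594.750
Σ(x−M)² = 1563340.25; s = √(1563340.25/11) = 376.991
Cutoffs: 594.750 ± 2·376.991 → [-159.2, 1348.7]
Outside: 1778 → excluded.
Retained (n=11): Σ = 5359, mean = 5359/11 = 487.182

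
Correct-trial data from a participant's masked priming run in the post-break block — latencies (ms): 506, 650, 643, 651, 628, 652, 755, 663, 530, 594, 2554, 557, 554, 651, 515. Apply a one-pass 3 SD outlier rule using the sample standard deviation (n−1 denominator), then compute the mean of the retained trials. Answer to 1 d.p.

n = 15, ΣRT = 11103, M = 740.200
Σ(x−M)² = 3589270.40; s = √(3589270.40/14) = 506.336
Cutoffs: 740.200 ± 3·506.336 → [-778.8, 2259.2]
Outside: 2554 → excluded.
Retained (n=14): Σ = 8549, mean = 8549/14 = 610.643

610.6 ms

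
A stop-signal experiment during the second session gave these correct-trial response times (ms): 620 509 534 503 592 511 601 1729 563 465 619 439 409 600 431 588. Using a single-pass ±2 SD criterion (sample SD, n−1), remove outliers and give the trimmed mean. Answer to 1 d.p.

n = 16, ΣRT = 9713, M = 607.062
Σ(x−M)² = 1415336.94; s = √(1415336.94/15) = 307.174
Cutoffs: 607.062 ± 2·307.174 → [-7.3, 1221.4]
Outside: 1729 → excluded.
Retained (n=15): Σ = 7984, mean = 7984/15 = 532.267

532.3 ms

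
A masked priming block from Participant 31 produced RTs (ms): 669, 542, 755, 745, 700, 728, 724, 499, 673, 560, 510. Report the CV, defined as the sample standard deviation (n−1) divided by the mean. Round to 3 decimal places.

0.152

n = 11, Σ = 7105, M = 645.9091
Σ(x−M)² = 96980.909; s = √(96980.909/10) = 98.4789
CV = 98.4789 / 645.9091 = 0.15247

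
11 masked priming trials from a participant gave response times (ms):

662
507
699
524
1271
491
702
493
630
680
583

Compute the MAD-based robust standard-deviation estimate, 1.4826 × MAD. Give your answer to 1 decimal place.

Sorted: 491, 493, 507, 524, 583, 630, 662, 680, 699, 702, 1271 → median = 630
|x − 630| sorted: 0, 32, 47, 50, 69, 72, 106, 123, 137, 139, 641 → MAD = 72
Robust SD ≈ 1.4826 × 72 = 106.747

106.7 ms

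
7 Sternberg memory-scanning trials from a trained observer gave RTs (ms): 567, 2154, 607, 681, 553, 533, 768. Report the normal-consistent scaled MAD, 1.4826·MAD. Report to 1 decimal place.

109.7 ms

Sorted: 533, 553, 567, 607, 681, 768, 2154 → median = 607
|x − 607| sorted: 0, 40, 54, 74, 74, 161, 1547 → MAD = 74
Robust SD ≈ 1.4826 × 74 = 109.712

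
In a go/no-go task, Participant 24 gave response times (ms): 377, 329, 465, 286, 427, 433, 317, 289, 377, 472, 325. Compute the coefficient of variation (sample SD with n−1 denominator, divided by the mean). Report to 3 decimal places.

n = 11, Σ = 4097, M = 372.4545
Σ(x−M)² = 46810.727; s = √(46810.727/10) = 68.4184
CV = 68.4184 / 372.4545 = 0.18370

0.184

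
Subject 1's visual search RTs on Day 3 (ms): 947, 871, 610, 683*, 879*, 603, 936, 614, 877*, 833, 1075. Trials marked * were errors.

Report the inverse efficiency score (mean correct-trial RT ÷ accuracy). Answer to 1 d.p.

Correct trials (n=8): 947, 871, 610, 603, 936, 614, 833, 1075
Mean correct RT = 6489/8 = 811.1250 ms
Proportion correct = 8/11
IES = 811.1250 / (8/11) = 1115.297 ms

1115.3 ms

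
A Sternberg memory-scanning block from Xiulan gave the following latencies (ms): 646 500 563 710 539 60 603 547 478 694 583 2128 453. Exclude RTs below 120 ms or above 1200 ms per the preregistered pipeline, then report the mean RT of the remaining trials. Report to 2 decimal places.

574.18 ms

Excluded: 60, 2128
Retained (n=11): Σ = 6316
Mean = 6316/11 = 574.1818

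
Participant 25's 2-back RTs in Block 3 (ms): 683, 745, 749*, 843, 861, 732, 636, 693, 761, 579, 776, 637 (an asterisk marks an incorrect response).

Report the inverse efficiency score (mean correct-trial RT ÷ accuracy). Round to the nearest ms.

788 ms

Correct trials (n=11): 683, 745, 843, 861, 732, 636, 693, 761, 579, 776, 637
Mean correct RT = 7946/11 = 722.3636 ms
Proportion correct = 11/12
IES = 722.3636 / (11/12) = 788.033 ms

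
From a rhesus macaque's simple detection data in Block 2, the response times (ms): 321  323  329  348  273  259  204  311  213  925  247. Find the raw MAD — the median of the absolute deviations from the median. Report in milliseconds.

Sorted: 204, 213, 247, 259, 273, 311, 321, 323, 329, 348, 925 → median = 311
|x − 311|: 10, 12, 18, 37, 38, 52, 107, 0, 98, 614, 64
Sorted deviations: 0, 10, 12, 18, 37, 38, 52, 64, 98, 107, 614 → MAD = 38

38 ms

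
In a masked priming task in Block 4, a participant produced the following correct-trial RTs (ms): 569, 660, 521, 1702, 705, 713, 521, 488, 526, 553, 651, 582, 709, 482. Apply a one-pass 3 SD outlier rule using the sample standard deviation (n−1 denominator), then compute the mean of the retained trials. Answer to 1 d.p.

590.8 ms

n = 14, ΣRT = 9382, M = 670.143
Σ(x−M)² = 1235319.71; s = √(1235319.71/13) = 308.261
Cutoffs: 670.143 ± 3·308.261 → [-254.6, 1594.9]
Outside: 1702 → excluded.
Retained (n=13): Σ = 7680, mean = 7680/13 = 590.769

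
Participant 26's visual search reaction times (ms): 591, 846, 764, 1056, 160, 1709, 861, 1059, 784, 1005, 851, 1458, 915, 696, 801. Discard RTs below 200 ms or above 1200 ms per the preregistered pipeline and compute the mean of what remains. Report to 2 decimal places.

Excluded: 160, 1458, 1709
Retained (n=12): Σ = 10229
Mean = 10229/12 = 852.4167

852.42 ms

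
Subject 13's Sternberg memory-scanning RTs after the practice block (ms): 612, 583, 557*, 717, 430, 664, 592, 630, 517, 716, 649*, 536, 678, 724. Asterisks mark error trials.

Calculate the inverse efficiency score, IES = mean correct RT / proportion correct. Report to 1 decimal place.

719.3 ms

Correct trials (n=12): 612, 583, 717, 430, 664, 592, 630, 517, 716, 536, 678, 724
Mean correct RT = 7399/12 = 616.5833 ms
Proportion correct = 12/14
IES = 616.5833 / (12/14) = 719.347 ms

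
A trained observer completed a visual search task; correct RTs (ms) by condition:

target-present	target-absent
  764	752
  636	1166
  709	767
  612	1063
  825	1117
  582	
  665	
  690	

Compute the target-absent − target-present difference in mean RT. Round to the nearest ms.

M(target-present) = 5483/8 = 685.375
M(target-absent) = 4865/5 = 973.000
Difference = 973.000 − 685.375 = 287.625 ms

288 ms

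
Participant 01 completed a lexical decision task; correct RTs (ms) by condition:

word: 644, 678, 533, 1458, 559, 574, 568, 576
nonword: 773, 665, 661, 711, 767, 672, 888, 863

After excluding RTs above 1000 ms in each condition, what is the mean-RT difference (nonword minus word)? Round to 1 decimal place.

word: exclude 1458
M(word) = 4132/7 = 590.286
M(nonword) = 6000/8 = 750.000
Difference = 750.000 − 590.286 = 159.714 ms

159.7 ms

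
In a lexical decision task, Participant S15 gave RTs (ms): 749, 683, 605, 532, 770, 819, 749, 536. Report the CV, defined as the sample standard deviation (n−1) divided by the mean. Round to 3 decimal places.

n = 8, Σ = 5443, M = 680.3750
Σ(x−M)² = 85215.875; s = √(85215.875/7) = 110.3345
CV = 110.3345 / 680.3750 = 0.16217

0.162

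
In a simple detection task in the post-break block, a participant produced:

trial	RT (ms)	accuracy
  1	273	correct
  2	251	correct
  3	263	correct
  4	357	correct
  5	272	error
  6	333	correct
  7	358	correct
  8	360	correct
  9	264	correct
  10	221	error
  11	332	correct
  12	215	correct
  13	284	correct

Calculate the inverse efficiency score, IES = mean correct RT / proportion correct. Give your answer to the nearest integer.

Correct trials (n=11): 273, 251, 263, 357, 333, 358, 360, 264, 332, 215, 284
Mean correct RT = 3290/11 = 299.0909 ms
Proportion correct = 11/13
IES = 299.0909 / (11/13) = 353.471 ms

353 ms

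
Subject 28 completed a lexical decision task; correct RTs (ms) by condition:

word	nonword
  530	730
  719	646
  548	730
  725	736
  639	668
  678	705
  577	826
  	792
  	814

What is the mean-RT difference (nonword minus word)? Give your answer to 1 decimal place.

M(word) = 4416/7 = 630.857
M(nonword) = 6647/9 = 738.556
Difference = 738.556 − 630.857 = 107.698 ms

107.7 ms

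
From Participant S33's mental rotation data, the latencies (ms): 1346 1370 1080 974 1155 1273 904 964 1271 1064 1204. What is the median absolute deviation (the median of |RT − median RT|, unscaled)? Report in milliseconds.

Sorted: 904, 964, 974, 1064, 1080, 1155, 1204, 1271, 1273, 1346, 1370 → median = 1155
|x − 1155|: 191, 215, 75, 181, 0, 118, 251, 191, 116, 91, 49
Sorted deviations: 0, 49, 75, 91, 116, 118, 181, 191, 191, 215, 251 → MAD = 118

118 ms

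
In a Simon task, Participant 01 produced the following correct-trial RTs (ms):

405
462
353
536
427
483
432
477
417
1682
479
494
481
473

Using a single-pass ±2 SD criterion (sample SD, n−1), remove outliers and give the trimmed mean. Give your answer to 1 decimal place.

n = 14, ΣRT = 7601, M = 542.929
Σ(x−M)² = 1423924.93; s = √(1423924.93/13) = 330.957
Cutoffs: 542.929 ± 2·330.957 → [-119.0, 1204.8]
Outside: 1682 → excluded.
Retained (n=13): Σ = 5919, mean = 5919/13 = 455.308

455.3 ms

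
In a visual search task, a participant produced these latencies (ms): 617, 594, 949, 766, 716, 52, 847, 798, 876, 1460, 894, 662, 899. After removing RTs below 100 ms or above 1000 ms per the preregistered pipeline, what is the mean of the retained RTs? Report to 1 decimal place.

Excluded: 52, 1460
Retained (n=11): Σ = 8618
Mean = 8618/11 = 783.4545

783.5 ms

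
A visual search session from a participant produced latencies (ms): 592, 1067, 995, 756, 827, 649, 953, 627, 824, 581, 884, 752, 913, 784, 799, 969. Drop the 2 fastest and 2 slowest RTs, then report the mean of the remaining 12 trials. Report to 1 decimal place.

Sorted: 581, 592, 627, 649, 752, 756, 784, 799, 824, 827, 884, 913, 953, 969, 995, 1067
Drop lowest 2 (581, 592) and highest 2 (995, 1067)
Remaining (n=12): Σ = 9737, mean = 9737/12 = 811.417

811.4 ms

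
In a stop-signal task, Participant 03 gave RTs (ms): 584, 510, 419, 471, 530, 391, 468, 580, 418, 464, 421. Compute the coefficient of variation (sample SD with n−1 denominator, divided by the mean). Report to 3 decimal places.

0.138

n = 11, Σ = 5256, M = 477.8182
Σ(x−M)² = 43611.636; s = √(43611.636/10) = 66.0391
CV = 66.0391 / 477.8182 = 0.13821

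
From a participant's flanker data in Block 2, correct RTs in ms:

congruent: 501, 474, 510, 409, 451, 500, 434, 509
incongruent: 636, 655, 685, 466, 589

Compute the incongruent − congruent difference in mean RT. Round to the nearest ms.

M(congruent) = 3788/8 = 473.500
M(incongruent) = 3031/5 = 606.200
Difference = 606.200 − 473.500 = 132.700 ms

133 ms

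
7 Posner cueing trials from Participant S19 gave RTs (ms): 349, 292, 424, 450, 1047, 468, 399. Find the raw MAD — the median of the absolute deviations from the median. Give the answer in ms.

Sorted: 292, 349, 399, 424, 450, 468, 1047 → median = 424
|x − 424|: 75, 132, 0, 26, 623, 44, 25
Sorted deviations: 0, 25, 26, 44, 75, 132, 623 → MAD = 44

44 ms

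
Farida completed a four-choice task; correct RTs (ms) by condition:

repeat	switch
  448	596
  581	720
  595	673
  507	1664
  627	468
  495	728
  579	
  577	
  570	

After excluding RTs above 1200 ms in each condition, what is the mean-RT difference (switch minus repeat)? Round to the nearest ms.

switch: exclude 1664
M(repeat) = 4979/9 = 553.222
M(switch) = 3185/5 = 637.000
Difference = 637.000 − 553.222 = 83.778 ms

84 ms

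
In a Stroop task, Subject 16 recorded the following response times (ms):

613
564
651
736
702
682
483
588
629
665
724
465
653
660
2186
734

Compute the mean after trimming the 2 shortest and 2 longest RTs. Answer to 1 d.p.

Sorted: 465, 483, 564, 588, 613, 629, 651, 653, 660, 665, 682, 702, 724, 734, 736, 2186
Drop lowest 2 (465, 483) and highest 2 (736, 2186)
Remaining (n=12): Σ = 7865, mean = 7865/12 = 655.417

655.4 ms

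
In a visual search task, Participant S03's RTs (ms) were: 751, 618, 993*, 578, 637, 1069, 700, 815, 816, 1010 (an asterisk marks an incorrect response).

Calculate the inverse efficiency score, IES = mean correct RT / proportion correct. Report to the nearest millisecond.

863 ms

Correct trials (n=9): 751, 618, 578, 637, 1069, 700, 815, 816, 1010
Mean correct RT = 6994/9 = 777.1111 ms
Proportion correct = 9/10
IES = 777.1111 / (9/10) = 863.457 ms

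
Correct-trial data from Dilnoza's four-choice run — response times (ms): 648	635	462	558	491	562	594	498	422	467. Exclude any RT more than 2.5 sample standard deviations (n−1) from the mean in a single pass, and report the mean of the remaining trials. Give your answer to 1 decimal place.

533.7 ms

n = 10, ΣRT = 5337, M = 533.700
Σ(x−M)² = 53518.10; s = √(53518.10/9) = 77.113
Cutoffs: 533.700 ± 2.5·77.113 → [340.9, 726.5]
No RTs fall outside the cutoffs; all 10 retained. Mean = 5337/10 = 533.700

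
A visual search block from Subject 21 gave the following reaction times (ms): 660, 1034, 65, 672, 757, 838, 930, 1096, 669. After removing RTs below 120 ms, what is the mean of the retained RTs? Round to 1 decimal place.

Excluded: 65
Retained (n=8): Σ = 6656
Mean = 6656/8 = 832.0000

832.0 ms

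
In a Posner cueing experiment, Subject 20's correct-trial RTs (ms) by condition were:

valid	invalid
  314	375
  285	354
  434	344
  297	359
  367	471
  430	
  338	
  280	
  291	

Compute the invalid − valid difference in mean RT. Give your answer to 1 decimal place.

43.3 ms

M(valid) = 3036/9 = 337.333
M(invalid) = 1903/5 = 380.600
Difference = 380.600 − 337.333 = 43.267 ms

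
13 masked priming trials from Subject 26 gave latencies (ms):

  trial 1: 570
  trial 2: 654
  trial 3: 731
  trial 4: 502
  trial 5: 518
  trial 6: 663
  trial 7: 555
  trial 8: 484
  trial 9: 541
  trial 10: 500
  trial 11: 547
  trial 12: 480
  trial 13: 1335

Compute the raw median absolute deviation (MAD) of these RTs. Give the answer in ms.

47 ms

Sorted: 480, 484, 500, 502, 518, 541, 547, 555, 570, 654, 663, 731, 1335 → median = 547
|x − 547|: 23, 107, 184, 45, 29, 116, 8, 63, 6, 47, 0, 67, 788
Sorted deviations: 0, 6, 8, 23, 29, 45, 47, 63, 67, 107, 116, 184, 788 → MAD = 47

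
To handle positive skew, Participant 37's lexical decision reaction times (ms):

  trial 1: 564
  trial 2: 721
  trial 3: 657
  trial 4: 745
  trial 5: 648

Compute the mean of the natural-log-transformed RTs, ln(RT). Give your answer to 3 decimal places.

ln(RT): 6.3351, 6.5806, 6.4877, 6.6134, 6.4739
Σ ln(RT) = 32.4907
Mean = 32.4907/5 = 6.49813

6.498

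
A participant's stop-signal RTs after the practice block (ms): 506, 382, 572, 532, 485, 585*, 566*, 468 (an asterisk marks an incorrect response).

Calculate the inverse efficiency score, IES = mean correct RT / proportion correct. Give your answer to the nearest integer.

654 ms

Correct trials (n=6): 506, 382, 572, 532, 485, 468
Mean correct RT = 2945/6 = 490.8333 ms
Proportion correct = 6/8
IES = 490.8333 / (6/8) = 654.444 ms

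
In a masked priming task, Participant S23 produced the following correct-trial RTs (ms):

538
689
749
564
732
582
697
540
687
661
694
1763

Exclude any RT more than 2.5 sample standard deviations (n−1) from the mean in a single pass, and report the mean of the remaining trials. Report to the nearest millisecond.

648 ms

n = 12, ΣRT = 8896, M = 741.333
Σ(x−M)² = 1199012.67; s = √(1199012.67/11) = 330.153
Cutoffs: 741.333 ± 2.5·330.153 → [-84.0, 1566.7]
Outside: 1763 → excluded.
Retained (n=11): Σ = 7133, mean = 7133/11 = 648.455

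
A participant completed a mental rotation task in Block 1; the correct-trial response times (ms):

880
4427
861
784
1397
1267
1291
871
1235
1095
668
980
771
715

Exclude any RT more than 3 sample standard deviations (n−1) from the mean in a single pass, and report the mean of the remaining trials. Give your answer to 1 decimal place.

n = 14, ΣRT = 17242, M = 1231.571
Σ(x−M)² = 11712711.43; s = √(11712711.43/13) = 949.199
Cutoffs: 1231.571 ± 3·949.199 → [-1616.0, 4079.2]
Outside: 4427 → excluded.
Retained (n=13): Σ = 12815, mean = 12815/13 = 985.769

985.8 ms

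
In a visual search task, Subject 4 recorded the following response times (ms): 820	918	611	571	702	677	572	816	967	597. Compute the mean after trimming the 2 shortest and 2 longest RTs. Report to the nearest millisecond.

Sorted: 571, 572, 597, 611, 677, 702, 816, 820, 918, 967
Drop lowest 2 (571, 572) and highest 2 (918, 967)
Remaining (n=6): Σ = 4223, mean = 4223/6 = 703.833

704 ms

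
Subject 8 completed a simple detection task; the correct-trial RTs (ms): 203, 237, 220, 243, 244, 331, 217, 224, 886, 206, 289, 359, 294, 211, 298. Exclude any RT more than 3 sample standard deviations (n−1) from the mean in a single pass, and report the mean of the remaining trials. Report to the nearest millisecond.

255 ms

n = 15, ΣRT = 4462, M = 297.467
Σ(x−M)² = 403487.73; s = √(403487.73/14) = 169.766
Cutoffs: 297.467 ± 3·169.766 → [-211.8, 806.8]
Outside: 886 → excluded.
Retained (n=14): Σ = 3576, mean = 3576/14 = 255.429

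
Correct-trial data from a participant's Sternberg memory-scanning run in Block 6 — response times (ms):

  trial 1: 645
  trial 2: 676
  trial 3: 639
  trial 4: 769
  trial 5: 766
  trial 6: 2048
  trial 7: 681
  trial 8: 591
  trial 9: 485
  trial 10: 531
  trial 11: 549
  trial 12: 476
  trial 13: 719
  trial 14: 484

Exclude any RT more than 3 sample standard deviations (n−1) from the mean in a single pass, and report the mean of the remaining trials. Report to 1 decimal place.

616.2 ms

n = 14, ΣRT = 10059, M = 718.500
Σ(x−M)² = 2035773.50; s = √(2035773.50/13) = 395.725
Cutoffs: 718.500 ± 3·395.725 → [-468.7, 1905.7]
Outside: 2048 → excluded.
Retained (n=13): Σ = 8011, mean = 8011/13 = 616.231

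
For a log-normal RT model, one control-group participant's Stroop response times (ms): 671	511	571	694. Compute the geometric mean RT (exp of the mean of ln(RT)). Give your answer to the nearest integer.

607 ms

ln(RT): 6.5088, 6.2364, 6.3474, 6.5425
Mean ln(RT) = 25.6350/4 = 6.40875
Geometric mean = exp(6.40875) = 607.13 ms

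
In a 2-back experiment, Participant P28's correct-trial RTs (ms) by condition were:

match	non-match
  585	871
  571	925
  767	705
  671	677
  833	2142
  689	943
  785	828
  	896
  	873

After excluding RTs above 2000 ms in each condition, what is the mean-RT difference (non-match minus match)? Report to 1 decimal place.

non-match: exclude 2142
M(match) = 4901/7 = 700.143
M(non-match) = 6718/8 = 839.750
Difference = 839.750 − 700.143 = 139.607 ms

139.6 ms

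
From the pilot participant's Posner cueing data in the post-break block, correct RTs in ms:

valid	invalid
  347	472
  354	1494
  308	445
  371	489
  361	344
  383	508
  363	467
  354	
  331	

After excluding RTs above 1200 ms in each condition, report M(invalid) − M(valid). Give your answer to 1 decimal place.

invalid: exclude 1494
M(valid) = 3172/9 = 352.444
M(invalid) = 2725/6 = 454.167
Difference = 454.167 − 352.444 = 101.722 ms

101.7 ms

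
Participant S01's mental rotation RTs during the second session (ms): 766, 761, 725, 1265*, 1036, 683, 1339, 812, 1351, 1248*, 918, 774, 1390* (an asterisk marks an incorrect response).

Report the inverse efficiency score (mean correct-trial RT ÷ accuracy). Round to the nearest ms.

1191 ms

Correct trials (n=10): 766, 761, 725, 1036, 683, 1339, 812, 1351, 918, 774
Mean correct RT = 9165/10 = 916.5000 ms
Proportion correct = 10/13
IES = 916.5000 / (10/13) = 1191.450 ms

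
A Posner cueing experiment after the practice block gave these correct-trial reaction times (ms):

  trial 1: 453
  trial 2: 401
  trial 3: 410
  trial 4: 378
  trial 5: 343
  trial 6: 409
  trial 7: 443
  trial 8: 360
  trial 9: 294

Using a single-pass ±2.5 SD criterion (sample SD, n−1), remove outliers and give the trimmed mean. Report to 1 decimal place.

387.9 ms

n = 9, ΣRT = 3491, M = 387.889
Σ(x−M)² = 20088.89; s = √(20088.89/8) = 50.111
Cutoffs: 387.889 ± 2.5·50.111 → [262.6, 513.2]
No RTs fall outside the cutoffs; all 9 retained. Mean = 3491/9 = 387.889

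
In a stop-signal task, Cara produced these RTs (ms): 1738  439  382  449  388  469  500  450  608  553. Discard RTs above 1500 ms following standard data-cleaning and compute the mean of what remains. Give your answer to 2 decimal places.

Excluded: 1738
Retained (n=9): Σ = 4238
Mean = 4238/9 = 470.8889

470.89 ms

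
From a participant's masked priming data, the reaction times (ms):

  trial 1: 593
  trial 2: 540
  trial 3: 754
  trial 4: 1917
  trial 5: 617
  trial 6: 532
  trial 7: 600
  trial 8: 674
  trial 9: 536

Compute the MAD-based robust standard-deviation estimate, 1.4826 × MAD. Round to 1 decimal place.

Sorted: 532, 536, 540, 593, 600, 617, 674, 754, 1917 → median = 600
|x − 600| sorted: 0, 7, 17, 60, 64, 68, 74, 154, 1317 → MAD = 64
Robust SD ≈ 1.4826 × 64 = 94.886

94.9 ms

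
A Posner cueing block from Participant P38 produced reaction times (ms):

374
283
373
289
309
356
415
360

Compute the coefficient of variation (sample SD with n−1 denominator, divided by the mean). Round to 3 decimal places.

n = 8, Σ = 2759, M = 344.8750
Σ(x−M)² = 15146.875; s = √(15146.875/7) = 46.5171
CV = 46.5171 / 344.8750 = 0.13488

0.135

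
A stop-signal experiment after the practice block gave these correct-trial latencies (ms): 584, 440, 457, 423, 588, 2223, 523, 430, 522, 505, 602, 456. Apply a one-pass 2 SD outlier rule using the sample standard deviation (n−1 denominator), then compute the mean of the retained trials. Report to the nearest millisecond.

n = 12, ΣRT = 7753, M = 646.083
Σ(x−M)² = 2757100.92; s = √(2757100.92/11) = 500.645
Cutoffs: 646.083 ± 2·500.645 → [-355.2, 1647.4]
Outside: 2223 → excluded.
Retained (n=11): Σ = 5530, mean = 5530/11 = 502.727

503 ms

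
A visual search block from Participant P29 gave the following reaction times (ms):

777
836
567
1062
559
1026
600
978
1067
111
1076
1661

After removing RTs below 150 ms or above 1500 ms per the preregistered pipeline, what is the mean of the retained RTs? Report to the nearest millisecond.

Excluded: 111, 1661
Retained (n=10): Σ = 8548
Mean = 8548/10 = 854.8000

855 ms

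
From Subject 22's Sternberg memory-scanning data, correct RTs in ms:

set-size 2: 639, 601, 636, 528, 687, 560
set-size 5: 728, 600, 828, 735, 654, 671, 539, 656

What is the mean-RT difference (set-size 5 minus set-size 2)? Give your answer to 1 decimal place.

M(set-size 2) = 3651/6 = 608.500
M(set-size 5) = 5411/8 = 676.375
Difference = 676.375 − 608.500 = 67.875 ms

67.9 ms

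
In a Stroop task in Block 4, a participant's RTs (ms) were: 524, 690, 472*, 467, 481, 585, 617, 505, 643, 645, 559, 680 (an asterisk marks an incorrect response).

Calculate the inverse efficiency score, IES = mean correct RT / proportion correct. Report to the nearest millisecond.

Correct trials (n=11): 524, 690, 467, 481, 585, 617, 505, 643, 645, 559, 680
Mean correct RT = 6396/11 = 581.4545 ms
Proportion correct = 11/12
IES = 581.4545 / (11/12) = 634.314 ms

634 ms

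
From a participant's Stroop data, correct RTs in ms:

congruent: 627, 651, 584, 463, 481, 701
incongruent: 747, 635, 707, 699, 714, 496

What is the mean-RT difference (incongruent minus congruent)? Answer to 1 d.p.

81.8 ms

M(congruent) = 3507/6 = 584.500
M(incongruent) = 3998/6 = 666.333
Difference = 666.333 − 584.500 = 81.833 ms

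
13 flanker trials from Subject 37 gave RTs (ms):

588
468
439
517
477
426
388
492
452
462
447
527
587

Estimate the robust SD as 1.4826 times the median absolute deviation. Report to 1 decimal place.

Sorted: 388, 426, 439, 447, 452, 462, 468, 477, 492, 517, 527, 587, 588 → median = 468
|x − 468| sorted: 0, 6, 9, 16, 21, 24, 29, 42, 49, 59, 80, 119, 120 → MAD = 29
Robust SD ≈ 1.4826 × 29 = 42.995

43.0 ms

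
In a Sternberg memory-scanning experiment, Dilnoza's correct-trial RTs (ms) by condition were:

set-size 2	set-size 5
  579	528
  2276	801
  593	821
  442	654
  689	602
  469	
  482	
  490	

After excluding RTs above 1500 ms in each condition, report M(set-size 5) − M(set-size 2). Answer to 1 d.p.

set-size 2: exclude 2276
M(set-size 2) = 3744/7 = 534.857
M(set-size 5) = 3406/5 = 681.200
Difference = 681.200 − 534.857 = 146.343 ms

146.3 ms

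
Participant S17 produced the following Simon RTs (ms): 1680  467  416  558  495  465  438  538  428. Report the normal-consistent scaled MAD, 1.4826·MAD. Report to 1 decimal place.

Sorted: 416, 428, 438, 465, 467, 495, 538, 558, 1680 → median = 467
|x − 467| sorted: 0, 2, 28, 29, 39, 51, 71, 91, 1213 → MAD = 39
Robust SD ≈ 1.4826 × 39 = 57.821

57.8 ms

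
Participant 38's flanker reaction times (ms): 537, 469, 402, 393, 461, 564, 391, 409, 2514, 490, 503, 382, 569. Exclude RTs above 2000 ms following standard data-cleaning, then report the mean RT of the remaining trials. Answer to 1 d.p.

Excluded: 2514
Retained (n=12): Σ = 5570
Mean = 5570/12 = 464.1667

464.2 ms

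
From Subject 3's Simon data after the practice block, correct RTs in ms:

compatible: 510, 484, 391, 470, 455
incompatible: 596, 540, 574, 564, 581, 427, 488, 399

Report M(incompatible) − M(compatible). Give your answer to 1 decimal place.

M(compatible) = 2310/5 = 462.000
M(incompatible) = 4169/8 = 521.125
Difference = 521.125 − 462.000 = 59.125 ms

59.1 ms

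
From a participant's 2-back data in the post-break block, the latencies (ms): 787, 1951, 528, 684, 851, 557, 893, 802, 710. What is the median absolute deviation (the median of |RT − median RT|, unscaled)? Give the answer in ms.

Sorted: 528, 557, 684, 710, 787, 802, 851, 893, 1951 → median = 787
|x − 787|: 0, 1164, 259, 103, 64, 230, 106, 15, 77
Sorted deviations: 0, 15, 64, 77, 103, 106, 230, 259, 1164 → MAD = 103

103 ms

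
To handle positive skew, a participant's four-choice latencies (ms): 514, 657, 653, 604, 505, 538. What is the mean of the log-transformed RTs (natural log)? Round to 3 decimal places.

6.355

ln(RT): 6.2422, 6.4877, 6.4816, 6.4036, 6.2246, 6.2879
Σ ln(RT) = 38.1275
Mean = 38.1275/6 = 6.35458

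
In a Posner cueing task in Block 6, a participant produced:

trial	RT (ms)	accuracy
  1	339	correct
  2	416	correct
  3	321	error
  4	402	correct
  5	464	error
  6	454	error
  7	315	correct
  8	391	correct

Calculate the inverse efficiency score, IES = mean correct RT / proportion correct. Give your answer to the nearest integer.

596 ms

Correct trials (n=5): 339, 416, 402, 315, 391
Mean correct RT = 1863/5 = 372.6000 ms
Proportion correct = 5/8
IES = 372.6000 / (5/8) = 596.160 ms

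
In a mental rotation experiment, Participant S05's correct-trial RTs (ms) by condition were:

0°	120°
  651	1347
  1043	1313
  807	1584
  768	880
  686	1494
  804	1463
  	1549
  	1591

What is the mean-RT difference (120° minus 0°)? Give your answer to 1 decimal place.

M(0°) = 4759/6 = 793.167
M(120°) = 11221/8 = 1402.625
Difference = 1402.625 − 793.167 = 609.458 ms

609.5 ms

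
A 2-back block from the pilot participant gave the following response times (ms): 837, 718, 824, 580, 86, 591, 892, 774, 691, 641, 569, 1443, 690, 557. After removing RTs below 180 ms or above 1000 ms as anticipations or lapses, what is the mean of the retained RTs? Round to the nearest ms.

697 ms

Excluded: 86, 1443
Retained (n=12): Σ = 8364
Mean = 8364/12 = 697.0000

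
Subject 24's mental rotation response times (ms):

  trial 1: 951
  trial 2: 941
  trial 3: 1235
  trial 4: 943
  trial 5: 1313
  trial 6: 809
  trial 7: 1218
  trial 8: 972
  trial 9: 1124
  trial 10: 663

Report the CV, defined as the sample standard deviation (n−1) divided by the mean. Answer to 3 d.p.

n = 10, Σ = 10169, M = 1016.9000
Σ(x−M)² = 373202.900; s = √(373202.900/9) = 203.6344
CV = 203.6344 / 1016.9000 = 0.20025

0.200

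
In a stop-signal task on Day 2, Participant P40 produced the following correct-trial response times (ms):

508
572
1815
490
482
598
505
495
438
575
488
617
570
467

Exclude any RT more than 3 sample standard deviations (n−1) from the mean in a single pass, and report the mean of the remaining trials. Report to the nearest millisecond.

523 ms

n = 14, ΣRT = 8620, M = 615.714
Σ(x−M)² = 1586384.86; s = √(1586384.86/13) = 349.327
Cutoffs: 615.714 ± 3·349.327 → [-432.3, 1663.7]
Outside: 1815 → excluded.
Retained (n=13): Σ = 6805, mean = 6805/13 = 523.462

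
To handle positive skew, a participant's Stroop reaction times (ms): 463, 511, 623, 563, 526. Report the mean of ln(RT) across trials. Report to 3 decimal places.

ln(RT): 6.1377, 6.2364, 6.4345, 6.3333, 6.2653
Σ ln(RT) = 31.4072
Mean = 31.4072/5 = 6.28144

6.281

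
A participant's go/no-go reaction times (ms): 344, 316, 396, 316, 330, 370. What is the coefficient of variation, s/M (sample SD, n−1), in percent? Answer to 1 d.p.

9.3%

n = 6, Σ = 2072, M = 345.3333
Σ(x−M)² = 5133.333; s = √(5133.333/5) = 32.0416
CV = 32.0416 / 345.3333 = 0.09278 = 9.278%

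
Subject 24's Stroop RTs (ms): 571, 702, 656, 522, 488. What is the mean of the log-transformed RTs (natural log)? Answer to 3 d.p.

ln(RT): 6.3474, 6.5539, 6.4862, 6.2577, 6.1903
Σ ln(RT) = 31.8355
Mean = 31.8355/5 = 6.36709

6.367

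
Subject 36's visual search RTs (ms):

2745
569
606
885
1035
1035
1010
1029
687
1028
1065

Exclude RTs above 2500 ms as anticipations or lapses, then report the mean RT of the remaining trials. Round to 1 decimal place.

Excluded: 2745
Retained (n=10): Σ = 8949
Mean = 8949/10 = 894.9000

894.9 ms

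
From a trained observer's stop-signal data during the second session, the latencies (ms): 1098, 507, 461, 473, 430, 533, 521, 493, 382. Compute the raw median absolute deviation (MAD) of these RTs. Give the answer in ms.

32 ms

Sorted: 382, 430, 461, 473, 493, 507, 521, 533, 1098 → median = 493
|x − 493|: 605, 14, 32, 20, 63, 40, 28, 0, 111
Sorted deviations: 0, 14, 20, 28, 32, 40, 63, 111, 605 → MAD = 32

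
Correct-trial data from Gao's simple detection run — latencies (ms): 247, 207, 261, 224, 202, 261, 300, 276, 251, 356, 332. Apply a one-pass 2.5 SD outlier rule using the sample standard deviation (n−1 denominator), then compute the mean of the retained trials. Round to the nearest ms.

265 ms

n = 11, ΣRT = 2917, M = 265.182
Σ(x−M)² = 23681.64; s = √(23681.64/10) = 48.664
Cutoffs: 265.182 ± 2.5·48.664 → [143.5, 386.8]
No RTs fall outside the cutoffs; all 11 retained. Mean = 2917/11 = 265.182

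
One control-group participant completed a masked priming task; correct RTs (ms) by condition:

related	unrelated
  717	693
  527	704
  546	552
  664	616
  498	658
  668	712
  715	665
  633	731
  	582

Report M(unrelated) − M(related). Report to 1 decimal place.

36.0 ms

M(related) = 4968/8 = 621.000
M(unrelated) = 5913/9 = 657.000
Difference = 657.000 − 621.000 = 36.000 ms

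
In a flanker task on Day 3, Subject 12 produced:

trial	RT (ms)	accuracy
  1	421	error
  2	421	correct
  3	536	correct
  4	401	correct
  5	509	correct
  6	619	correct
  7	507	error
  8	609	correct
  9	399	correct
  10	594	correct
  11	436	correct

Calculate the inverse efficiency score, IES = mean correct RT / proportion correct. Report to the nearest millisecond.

Correct trials (n=9): 421, 536, 401, 509, 619, 609, 399, 594, 436
Mean correct RT = 4524/9 = 502.6667 ms
Proportion correct = 9/11
IES = 502.6667 / (9/11) = 614.370 ms

614 ms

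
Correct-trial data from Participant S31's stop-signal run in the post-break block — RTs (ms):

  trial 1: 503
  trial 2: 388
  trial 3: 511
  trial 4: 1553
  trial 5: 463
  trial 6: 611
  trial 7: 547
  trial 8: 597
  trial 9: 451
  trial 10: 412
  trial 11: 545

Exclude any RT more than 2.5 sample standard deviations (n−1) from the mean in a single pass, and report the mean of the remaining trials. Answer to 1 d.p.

n = 11, ΣRT = 6581, M = 598.273
Σ(x−M)² = 1052728.18; s = √(1052728.18/10) = 324.458
Cutoffs: 598.273 ± 2.5·324.458 → [-212.9, 1409.4]
Outside: 1553 → excluded.
Retained (n=10): Σ = 5028, mean = 5028/10 = 502.800

502.8 ms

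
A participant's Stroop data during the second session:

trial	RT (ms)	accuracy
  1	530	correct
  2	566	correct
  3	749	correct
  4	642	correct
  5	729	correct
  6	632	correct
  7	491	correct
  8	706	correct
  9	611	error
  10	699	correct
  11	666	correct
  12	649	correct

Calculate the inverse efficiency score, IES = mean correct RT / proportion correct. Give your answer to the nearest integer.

700 ms

Correct trials (n=11): 530, 566, 749, 642, 729, 632, 491, 706, 699, 666, 649
Mean correct RT = 7059/11 = 641.7273 ms
Proportion correct = 11/12
IES = 641.7273 / (11/12) = 700.066 ms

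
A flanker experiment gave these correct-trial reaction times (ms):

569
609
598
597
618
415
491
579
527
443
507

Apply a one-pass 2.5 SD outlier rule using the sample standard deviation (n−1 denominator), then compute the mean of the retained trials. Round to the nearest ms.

n = 11, ΣRT = 5953, M = 541.182
Σ(x−M)² = 48497.64; s = √(48497.64/10) = 69.640
Cutoffs: 541.182 ± 2.5·69.640 → [367.1, 715.3]
No RTs fall outside the cutoffs; all 11 retained. Mean = 5953/11 = 541.182

541 ms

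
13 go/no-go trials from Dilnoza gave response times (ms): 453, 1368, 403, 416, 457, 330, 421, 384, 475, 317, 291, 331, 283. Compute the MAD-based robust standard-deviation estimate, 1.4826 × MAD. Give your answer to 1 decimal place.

106.7 ms

Sorted: 283, 291, 317, 330, 331, 384, 403, 416, 421, 453, 457, 475, 1368 → median = 403
|x − 403| sorted: 0, 13, 18, 19, 50, 54, 72, 72, 73, 86, 112, 120, 965 → MAD = 72
Robust SD ≈ 1.4826 × 72 = 106.747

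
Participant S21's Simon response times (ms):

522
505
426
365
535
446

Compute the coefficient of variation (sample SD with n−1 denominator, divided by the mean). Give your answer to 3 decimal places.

0.141

n = 6, Σ = 2799, M = 466.5000
Σ(x−M)² = 21617.500; s = √(21617.500/5) = 65.7533
CV = 65.7533 / 466.5000 = 0.14095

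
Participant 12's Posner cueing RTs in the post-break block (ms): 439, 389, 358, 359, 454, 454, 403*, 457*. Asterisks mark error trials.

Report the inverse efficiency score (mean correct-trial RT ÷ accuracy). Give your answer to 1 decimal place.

545.1 ms

Correct trials (n=6): 439, 389, 358, 359, 454, 454
Mean correct RT = 2453/6 = 408.8333 ms
Proportion correct = 6/8
IES = 408.8333 / (6/8) = 545.111 ms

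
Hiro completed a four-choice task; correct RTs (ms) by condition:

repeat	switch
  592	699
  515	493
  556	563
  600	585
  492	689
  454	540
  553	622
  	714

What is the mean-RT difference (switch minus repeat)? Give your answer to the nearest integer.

M(repeat) = 3762/7 = 537.429
M(switch) = 4905/8 = 613.125
Difference = 613.125 − 537.429 = 75.696 ms

76 ms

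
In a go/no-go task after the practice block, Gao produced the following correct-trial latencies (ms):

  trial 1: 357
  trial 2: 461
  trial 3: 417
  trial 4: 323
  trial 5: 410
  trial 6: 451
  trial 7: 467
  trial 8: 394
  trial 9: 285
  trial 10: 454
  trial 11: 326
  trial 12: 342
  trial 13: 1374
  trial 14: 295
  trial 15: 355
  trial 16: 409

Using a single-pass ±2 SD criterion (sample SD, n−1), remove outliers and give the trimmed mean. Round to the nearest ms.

383 ms

n = 16, ΣRT = 7120, M = 445.000
Σ(x−M)² = 973402.00; s = √(973402.00/15) = 254.742
Cutoffs: 445.000 ± 2·254.742 → [-64.5, 954.5]
Outside: 1374 → excluded.
Retained (n=15): Σ = 5746, mean = 5746/15 = 383.067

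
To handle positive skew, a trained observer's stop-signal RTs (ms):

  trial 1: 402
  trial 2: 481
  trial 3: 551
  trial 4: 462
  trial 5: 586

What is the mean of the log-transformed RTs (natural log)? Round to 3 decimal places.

6.199

ln(RT): 5.9965, 6.1759, 6.3117, 6.1356, 6.3733
Σ ln(RT) = 30.9929
Mean = 30.9929/5 = 6.19859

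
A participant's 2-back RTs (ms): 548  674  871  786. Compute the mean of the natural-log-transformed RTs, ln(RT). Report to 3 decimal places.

6.564

ln(RT): 6.3063, 6.5132, 6.7696, 6.6670
Σ ln(RT) = 26.2561
Mean = 26.2561/4 = 6.56403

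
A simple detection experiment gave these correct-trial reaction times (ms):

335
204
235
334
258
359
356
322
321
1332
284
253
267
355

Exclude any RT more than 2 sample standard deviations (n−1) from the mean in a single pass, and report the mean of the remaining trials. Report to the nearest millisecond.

n = 14, ΣRT = 5215, M = 372.500
Σ(x−M)² = 1023143.50; s = √(1023143.50/13) = 280.541
Cutoffs: 372.500 ± 2·280.541 → [-188.6, 933.6]
Outside: 1332 → excluded.
Retained (n=13): Σ = 3883, mean = 3883/13 = 298.692

299 ms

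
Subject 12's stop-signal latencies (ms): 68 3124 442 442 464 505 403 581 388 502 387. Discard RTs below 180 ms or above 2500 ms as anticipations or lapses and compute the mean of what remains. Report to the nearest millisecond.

Excluded: 68, 3124
Retained (n=9): Σ = 4114
Mean = 4114/9 = 457.1111

457 ms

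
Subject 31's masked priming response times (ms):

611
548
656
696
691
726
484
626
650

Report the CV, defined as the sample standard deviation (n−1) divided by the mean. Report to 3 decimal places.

0.121

n = 9, Σ = 5688, M = 632.0000
Σ(x−M)² = 46750.000; s = √(46750.000/8) = 76.4444
CV = 76.4444 / 632.0000 = 0.12096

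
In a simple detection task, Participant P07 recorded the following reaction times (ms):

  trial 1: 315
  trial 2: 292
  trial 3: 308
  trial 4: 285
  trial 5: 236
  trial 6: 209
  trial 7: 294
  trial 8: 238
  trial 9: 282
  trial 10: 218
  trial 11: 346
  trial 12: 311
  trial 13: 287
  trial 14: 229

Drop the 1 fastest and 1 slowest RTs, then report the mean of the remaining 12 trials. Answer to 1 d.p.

Sorted: 209, 218, 229, 236, 238, 282, 285, 287, 292, 294, 308, 311, 315, 346
Drop lowest 1 (209) and highest 1 (346)
Remaining (n=12): Σ = 3295, mean = 3295/12 = 274.583

274.6 ms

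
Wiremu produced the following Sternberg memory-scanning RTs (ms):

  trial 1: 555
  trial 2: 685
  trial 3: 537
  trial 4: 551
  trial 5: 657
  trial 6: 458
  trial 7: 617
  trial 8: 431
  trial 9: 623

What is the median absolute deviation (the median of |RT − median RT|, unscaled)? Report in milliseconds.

68 ms

Sorted: 431, 458, 537, 551, 555, 617, 623, 657, 685 → median = 555
|x − 555|: 0, 130, 18, 4, 102, 97, 62, 124, 68
Sorted deviations: 0, 4, 18, 62, 68, 97, 102, 124, 130 → MAD = 68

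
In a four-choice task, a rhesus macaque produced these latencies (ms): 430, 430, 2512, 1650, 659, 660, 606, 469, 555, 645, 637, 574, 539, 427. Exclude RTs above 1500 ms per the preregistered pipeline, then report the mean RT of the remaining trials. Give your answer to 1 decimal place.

Excluded: 1650, 2512
Retained (n=12): Σ = 6631
Mean = 6631/12 = 552.5833

552.6 ms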